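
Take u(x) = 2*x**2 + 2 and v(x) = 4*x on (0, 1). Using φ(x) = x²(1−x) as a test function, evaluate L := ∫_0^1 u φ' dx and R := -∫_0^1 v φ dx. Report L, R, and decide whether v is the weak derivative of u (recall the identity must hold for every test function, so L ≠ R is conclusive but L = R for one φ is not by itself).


LHS = -1/5, RHS = -1/5. Yes, v = u' weakly.

u(x) = 2*x**2 + 2, classical derivative u'(x) = 4*x.
φ(x) = x²(1−x), so φ'(x) = x*(2 - 3*x).
Note φ(0) = φ(1) = 0, so the boundary term u·φ vanishes.
LHS = ∫_0^1 u(x) φ'(x) dx = ∫_0^1 (-6*x^4 + 4*x^3 - 6*x^2 + 4*x) dx. Term by term:
  ∫_0^1 -6*x^4 dx = -6/5;  ∫_0^1 4*x^3 dx = 1;  ∫_0^1 -6*x^2 dx = -2;
  ∫_0^1 4*x dx = 2.
Sum: -6/5 + 1 − 2 + 2 = -1/5.
So LHS = -1/5.
∫_0^1 v(x) φ(x) dx = ∫_0^1 (-4*x^4 + 4*x^3) dx. Term by term:
  ∫_0^1 -4*x^4 dx = -4/5;  ∫_0^1 4*x^3 dx = 1.
Sum: -4/5 + 1 = 1/5.
So RHS = -∫_0^1 v(x) φ(x) dx = -1/5.
LHS = RHS, so the identity holds for this test φ.
Moreover u is smooth here and v(x) = u'(x) = 4*x pointwise, so the identity holds for every test function. Hence v is the weak derivative of u.


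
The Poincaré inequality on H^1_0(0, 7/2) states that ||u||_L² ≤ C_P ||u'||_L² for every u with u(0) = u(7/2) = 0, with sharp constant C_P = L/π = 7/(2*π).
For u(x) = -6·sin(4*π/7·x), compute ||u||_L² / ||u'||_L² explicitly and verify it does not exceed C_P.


||u||_L² / ||u'||_L² = 7/(4*π) < C_P = 7/(2*π).

u(x) = -6·sin(4*π/7·x), so u'(x) = -24*π*cos(4*π*x/7)/7.
Writing u(x) = A·sin(kπx/L) with A = -6 and k = 2, use ∫_0^L sin²(kπx/L) dx = L/2 and ∫_0^L cos²(kπx/L) dx = L/2.
u² = 36·sin²(4*π/7·x) and (u')² = 576*π^2/49·cos²(4*π/7·x), and each of sin², cos² integrates to L/2 = 7/4 over (0, 7/2).
∫_0^7/2 u² dx = 63, so ||u||_L² = 3*sqrt(7).
∫_0^7/2 (u')² dx = 144*π^2/7, so ||u'||_L² = 12*sqrt(7)*π/7.
Ratio ||u||_L² / ||u'||_L² = 7/(4*π).
Sharp Poincaré constant on H^1_0(0, 7/2) is C_P = L/π = 7/(2*π), achieved by sin(2*π/7·x).
This is the k = 2 harmonic; the ratio L/(kπ) is strictly less than C_P = L/π, consistent with the sharp inequality ||u||_L² ≤ C_P ||u'||_L².


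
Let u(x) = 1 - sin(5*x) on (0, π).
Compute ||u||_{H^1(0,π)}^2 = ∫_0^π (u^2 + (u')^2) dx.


||u||_{H^1(0,π)}^2 = -4/5 + 14*π

u'(x) = -5*cos(5*x).
Expand u² and (u')² and integrate term by term on (0, π), using: for integers n ≥ 1, ∫_0^π sin²(nx) dx = ∫_0^π cos²(nx) dx = π/2; for n ≠ n', ∫_0^π sin(nx)sin(n'x) dx = ∫_0^π cos(nx)cos(n'x) dx = 0; and by product-to-sum, ∫_0^π sin(nx)cos(n'x) dx = ½∫_0^π [sin((n+n')x) + sin((n−n')x)] dx, which is 0 when n+n' is even and 2n/(n²−n'²) when n+n' is odd (it need not vanish on (0, π)). For the constant mode: ∫_0^π 1 dx = π, ∫_0^π cos(nx) dx = 0, ∫_0^π sin(nx) dx = (1−(−1)^n)/n.
  u² squared terms: (1)²·∫1 dx = 1·π = π;  (-1)²·∫sin(5x)² dx = 1·π/2 = π/2.
  u² cross terms: 2·(1)·(-1)·∫1·sin(5x) dx = -2·(2/5) = -4/5.
  So ∫_0^π u² dx = π + π/2 − 4/5 = -4/5 + 3*π/2.
  (u')² squared terms: (-5)²·∫cos(5x)² dx = 25·π/2 = 25*π/2.
  So ∫_0^π (u')² dx = 25*π/2.
||u||_{H^1}^2 = (-4/5 + 3*π/2) + (25*π/2) = -4/5 + 14*π.


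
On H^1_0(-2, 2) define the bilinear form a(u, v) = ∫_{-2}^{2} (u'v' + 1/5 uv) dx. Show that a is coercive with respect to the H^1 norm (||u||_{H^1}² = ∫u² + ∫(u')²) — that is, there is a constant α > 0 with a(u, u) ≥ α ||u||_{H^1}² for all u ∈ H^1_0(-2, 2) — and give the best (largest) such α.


α = (16/5 + π^2)/(π^2 + 16)

Coercivity of a(·,·) on H^1_0(-2, 2) means a(u, u) ≥ α ||u||_{H^1}² for every u ∈ H^1_0.
The interval has length L = 4, and Poincaré/coercivity depend only on L. Here a(u, u) = ∫(u')² + (1/5)·∫u².
Here 0 < c = 1/5 < 1. The condition a(u,u) ≥ α||u||_{H^1}² reads (1−α)∫(u')² ≥ (α−c)∫u². Any admissible α is ≤ 1 (rapidly oscillating u have ∫u²/∫(u')² → 0), and α = 1 would force 0 ≥ (1−c)∫u², impossible since c < 1; so 1−α > 0. By the sharp Poincaré inequality on H^1_0 of an interval of length L, ∫(u')² ≥ (π/L)²∫u² with equality for the first sine mode sin(π(x−x₀)/L) (x₀ the left endpoint), so the inequality holds for all u iff (1−α)(π/L)² ≥ α − c, i.e. α ≤ ((π/L)² + c)/((π/L)² + 1) = (1 + c(L/π)²)/(1 + (L/π)²). With (π/L)² = π^2/16 and c = 1/5, the largest admissible constant is α = ((π/L)² + c)/((π/L)² + 1).
Simplifying, α = (16/5 + π^2)/(π^2 + 16).


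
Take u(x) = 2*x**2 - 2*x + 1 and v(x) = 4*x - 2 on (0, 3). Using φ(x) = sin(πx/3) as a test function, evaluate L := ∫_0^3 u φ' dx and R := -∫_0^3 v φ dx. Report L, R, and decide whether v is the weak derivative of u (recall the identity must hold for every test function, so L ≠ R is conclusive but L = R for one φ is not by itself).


LHS = -24/π, RHS = -24/π. Yes, v = u' weakly.

u(x) = 2*x**2 - 2*x + 1, classical derivative u'(x) = 4*x - 2.
φ(x) = sin(πx/3), so φ'(x) = π*cos(π*x/3)/3.
Note φ(0) = φ(3) = 0, so the boundary term u·φ vanishes.
LHS = ∫_0^3 u(x) φ'(x) dx = ∫_0^3 (2*π*x^2*cos(π*x/3)/3 - 2*π*x*cos(π*x/3)/3 + π*cos(π*x/3)/3) dx. Term by term:
  ∫_0^3 π*cos(π*x/3)/3 dx = 0;  ∫_0^3 -2*π*x*cos(π*x/3)/3 dx = 12/π;  ∫_0^3 2*π*x^2*cos(π*x/3)/3 dx = -36/π.
Sum: 0 + 12/π − 36/π = -24/π.
So LHS = -24/π.
∫_0^3 v(x) φ(x) dx = ∫_0^3 (4*x*sin(π*x/3) - 2*sin(π*x/3)) dx. Term by term:
  ∫_0^3 -2*sin(π*x/3) dx = -12/π;  ∫_0^3 4*x*sin(π*x/3) dx = 36/π.
Sum: -12/π + 36/π = 24/π.
So RHS = -∫_0^3 v(x) φ(x) dx = -24/π.
LHS = RHS, so the identity holds for this test φ.
Moreover u is smooth here and v(x) = u'(x) = 4*x - 2 pointwise, so the identity holds for every test function. Hence v is the weak derivative of u.


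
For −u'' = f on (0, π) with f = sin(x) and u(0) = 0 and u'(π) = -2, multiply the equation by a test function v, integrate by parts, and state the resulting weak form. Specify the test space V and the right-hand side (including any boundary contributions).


V = {v ∈ H^1(0, π) : v(0) = 0} (test functions vanish at x = 0 where u is specified); weak form: ∫_0^π u'v' dx = ∫_0^π (sin(x)) v dx − 2·v(π) for all v ∈ V.

Multiply both sides by a test function v and integrate from 0 to π:
  ∫_0^π −u''(x) v(x) dx = ∫_0^π f(x) v(x) dx.
Integrate the LHS by parts once:
  ∫_0^π −u'' v dx = −[u'(x) v(x)]_0^π + ∫_0^π u'(x) v'(x) dx.
Thus ∫_0^π u'(x) v'(x) dx = ∫_0^π f(x) v(x) dx + [u'(x) v(x)]_0^π.
Choose V so that boundary terms are either known or forced to vanish.
Mixed BC: u(0) = 0 (Dirichlet) and u'(π) = -2 (Neumann). Define V = {v ∈ H^1(0, π) : v(0) = 0}. Then [u' v]_0^π = u'(π)·v(π) − u'(0)·0 = − 2·v(π).
Weak formulation: find u (satisfying any essential BC) such that ∫_0^π u'(x) v'(x) dx = ∫_0^π f v dx − 2·v(π) for all v ∈ V (Dirichlet at 0 absorbed into V; Neumann datum at x = π contributes the boundary term).
Substituting f(x) = sin(x), the right-hand side is ∫_0^π (sin(x)) v dx − 2·v(π).


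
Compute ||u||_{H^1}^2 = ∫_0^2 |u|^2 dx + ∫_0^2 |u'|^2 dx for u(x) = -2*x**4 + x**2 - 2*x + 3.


||u||_{H^1}^2 = 400102/315

The H^1 norm (squared) on an interval (0, L) is
  ||u||_{H^1}^2 = ∫_0^L u(x)^2 dx + ∫_0^L u'(x)^2 dx.
Compute u'(x) = -8*x**3 + 2*x - 2.
Then u(x)^2 = 4*x**8 - 4*x**6 + 8*x**5 - 11*x**4 - 4*x**3 + 10*x**2 - 12*x + 9 and u'(x)^2 = 64*x**6 - 32*x**4 + 32*x**3 + 4*x**2 - 8*x + 4.
Integrate each monomial from 0 to 2 using ∫_0^2 c·x^n dx = c·2^(n+1)/(n+1):
  ∫_0^2 u(x)^2 dx = ∫_0^2 (4*x^8 - 4*x^6 + 8*x^5 - 11*x^4 - 4*x^3 + 10*x^2 - 12*x + 9) dx. Term by term:
    ∫_0^2 4*x^8 dx = 2048/9;  ∫_0^2 -4*x^6 dx = -512/7;  ∫_0^2 8*x^5 dx = 256/3;
    ∫_0^2 -11*x^4 dx = -352/5;  ∫_0^2 -4*x^3 dx = -16;  ∫_0^2 10*x^2 dx = 80/3;
    ∫_0^2 -12*x dx = -24;  ∫_0^2 9 dx = 18.
  Sum: 2048/9 − 512/7 + 256/3 − 352/5 − 16 + 80/3 − 24 + 18 = 54814/315.
  ∫_0^2 u'(x)^2 dx = ∫_0^2 (64*x^6 - 32*x^4 + 32*x^3 + 4*x^2 - 8*x + 4) dx. Term by term:
    ∫_0^2 64*x^6 dx = 8192/7;  ∫_0^2 -32*x^4 dx = -1024/5;  ∫_0^2 32*x^3 dx = 128;
    ∫_0^2 4*x^2 dx = 32/3;  ∫_0^2 -8*x dx = -16;  ∫_0^2 4 dx = 8.
  Sum: 8192/7 − 1024/5 + 128 + 32/3 − 16 + 8 = 115096/105.
Adding: ||u||_{H^1}^2 = 54814/315 + 115096/105 = 400102/315.


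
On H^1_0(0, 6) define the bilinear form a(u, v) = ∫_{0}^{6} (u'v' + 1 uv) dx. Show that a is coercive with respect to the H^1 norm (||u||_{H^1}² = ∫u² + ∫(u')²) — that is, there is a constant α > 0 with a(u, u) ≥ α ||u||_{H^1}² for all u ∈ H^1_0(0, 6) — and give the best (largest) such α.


α = 1

Coercivity of a(·,·) on H^1_0(0, 6) means a(u, u) ≥ α ||u||_{H^1}² for every u ∈ H^1_0.
The interval has length L = 6, and Poincaré/coercivity depend only on L. Here a(u, u) = ∫(u')² + (1)·∫u².
Here c = 1 ≥ 1, so a(u,u) = ∫(u')² + c∫u² ≥ ∫(u')² + ∫u² = ||u||_{H^1}², i.e. α = 1 works. No larger α is possible: a(u,u) ≥ α||u||_{H^1}² means (1−α)∫(u')² ≥ (α−c)∫u², and for the modes u_n = sin(nπ(x−x₀)/L) (x₀ the left endpoint) one has ∫u_n²/∫(u_n')² = (L/(nπ))² → 0, so a(u_n,u_n)/||u_n||_{H^1}² → 1. Hence the optimal constant is α = 1.
Therefore α = 1.


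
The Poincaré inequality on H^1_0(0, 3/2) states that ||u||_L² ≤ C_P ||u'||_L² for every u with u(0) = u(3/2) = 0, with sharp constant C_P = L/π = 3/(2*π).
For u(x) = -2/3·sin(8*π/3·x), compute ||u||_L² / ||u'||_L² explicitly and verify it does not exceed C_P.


||u||_L² / ||u'||_L² = 3/(8*π) < C_P = 3/(2*π).

u(x) = -2/3·sin(8*π/3·x), so u'(x) = -16*π*cos(8*π*x/3)/9.
Writing u(x) = A·sin(kπx/L) with A = -2/3 and k = 4, use ∫_0^L sin²(kπx/L) dx = L/2 and ∫_0^L cos²(kπx/L) dx = L/2.
u² = 4/9·sin²(8*π/3·x) and (u')² = 256*π^2/81·cos²(8*π/3·x), and each of sin², cos² integrates to L/2 = 3/4 over (0, 3/2).
∫_0^3/2 u² dx = 1/3, so ||u||_L² = sqrt(3)/3.
∫_0^3/2 (u')² dx = 64*π^2/27, so ||u'||_L² = 8*sqrt(3)*π/9.
Ratio ||u||_L² / ||u'||_L² = 3/(8*π).
Sharp Poincaré constant on H^1_0(0, 3/2) is C_P = L/π = 3/(2*π), achieved by sin(2*π/3·x).
This is the k = 4 harmonic; the ratio L/(kπ) is strictly less than C_P = L/π, consistent with the sharp inequality ||u||_L² ≤ C_P ||u'||_L².


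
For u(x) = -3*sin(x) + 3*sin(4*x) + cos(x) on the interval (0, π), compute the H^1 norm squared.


||u||_{H^1(0,π)}^2 = 32/5 + 173*π/2

u'(x) = -sin(x) - 3*cos(x) + 12*cos(4*x).
Expand u² and (u')² and integrate term by term on (0, π), using: for integers n ≥ 1, ∫_0^π sin²(nx) dx = ∫_0^π cos²(nx) dx = π/2; for n ≠ n', ∫_0^π sin(nx)sin(n'x) dx = ∫_0^π cos(nx)cos(n'x) dx = 0; and by product-to-sum, ∫_0^π sin(nx)cos(n'x) dx = ½∫_0^π [sin((n+n')x) + sin((n−n')x)] dx, which is 0 when n+n' is even and 2n/(n²−n'²) when n+n' is odd (it need not vanish on (0, π)).
  u² squared terms: (-3)²·∫sin(x)² dx = 9·π/2 = 9*π/2;  (3)²·∫sin(4x)² dx = 9·π/2 = 9*π/2;  (1)²·∫cos(x)² dx = 1·π/2 = π/2.
  u² cross terms: 2·(-3)·(3)·∫sin(x)·sin(4x) dx = -18·(0) = 0;  2·(-3)·(1)·∫sin(x)·cos(x) dx = -6·(0) = 0;  2·(3)·(1)·∫sin(4x)·cos(x) dx = 6·(8/15) = 16/5.
  So ∫_0^π u² dx = 9*π/2 + 9*π/2 + π/2 + 0 + 0 + 16/5 = 16/5 + 19*π/2.
  (u')² squared terms: (-1)²·∫sin(x)² dx = 1·π/2 = π/2;  (-3)²·∫cos(x)² dx = 9·π/2 = 9*π/2;  (12)²·∫cos(4x)² dx = 144·π/2 = 72*π.
  (u')² cross terms: 2·(-1)·(-3)·∫sin(x)·cos(x) dx = 6·(0) = 0;  2·(-1)·(12)·∫sin(x)·cos(4x) dx = -24·(-2/15) = 16/5;  2·(-3)·(12)·∫cos(x)·cos(4x) dx = -72·(0) = 0.
  So ∫_0^π (u')² dx = π/2 + 9*π/2 + 72*π + 0 + 16/5 + 0 = 16/5 + 77*π.
||u||_{H^1}^2 = (16/5 + 19*π/2) + (16/5 + 77*π) = 32/5 + 173*π/2.


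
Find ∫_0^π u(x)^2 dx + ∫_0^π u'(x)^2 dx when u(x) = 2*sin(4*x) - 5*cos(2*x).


||u||_{H^1(0,π)}^2 = 193*π/2

u'(x) = 10*sin(2*x) + 8*cos(4*x).
Expand u² and (u')² and integrate term by term on (0, π), using: for integers n ≥ 1, ∫_0^π sin²(nx) dx = ∫_0^π cos²(nx) dx = π/2; for n ≠ n', ∫_0^π sin(nx)sin(n'x) dx = ∫_0^π cos(nx)cos(n'x) dx = 0; and by product-to-sum, ∫_0^π sin(nx)cos(n'x) dx = ½∫_0^π [sin((n+n')x) + sin((n−n')x)] dx, which is 0 when n+n' is even and 2n/(n²−n'²) when n+n' is odd (it need not vanish on (0, π)).
  u² squared terms: (-5)²·∫cos(2x)² dx = 25·π/2 = 25*π/2;  (2)²·∫sin(4x)² dx = 4·π/2 = 2*π.
  u² cross terms: 2·(-5)·(2)·∫cos(2x)·sin(4x) dx = -20·(0) = 0.
  So ∫_0^π u² dx = 25*π/2 + 2*π + 0 = 29*π/2.
  (u')² squared terms: (8)²·∫cos(4x)² dx = 64·π/2 = 32*π;  (10)²·∫sin(2x)² dx = 100·π/2 = 50*π.
  (u')² cross terms: 2·(8)·(10)·∫cos(4x)·sin(2x) dx = 160·(0) = 0.
  So ∫_0^π (u')² dx = 32*π + 50*π + 0 = 82*π.
||u||_{H^1}^2 = (29*π/2) + (82*π) = 193*π/2.


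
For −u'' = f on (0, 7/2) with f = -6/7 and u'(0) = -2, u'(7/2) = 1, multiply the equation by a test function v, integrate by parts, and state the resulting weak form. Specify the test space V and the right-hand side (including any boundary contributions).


V = H^1(0, 7/2) (v unrestricted at boundary; u is determined up to an additive constant); weak form: ∫_0^7/2 u'v' dx = ∫_0^7/2 (-6/7) v dx + v(7/2) + 2·v(0) for all v ∈ V.

Multiply both sides by a test function v and integrate from 0 to 7/2:
  ∫_0^7/2 −u''(x) v(x) dx = ∫_0^7/2 f(x) v(x) dx.
Integrate the LHS by parts once:
  ∫_0^7/2 −u'' v dx = −[u'(x) v(x)]_0^7/2 + ∫_0^7/2 u'(x) v'(x) dx.
Thus ∫_0^7/2 u'(x) v'(x) dx = ∫_0^7/2 f(x) v(x) dx + [u'(x) v(x)]_0^7/2.
Choose V so that boundary terms are either known or forced to vanish.
u has inhomogeneous Neumann u'(0) = -2, u'(7/2) = 1. [u' v]_0^7/2 = (1)·v(7/2) − (-2)·v(0) = v(7/2) + 2·v(0). Take V = H^1(0, 7/2); boundary term becomes part of RHS.
Weak formulation: find u (satisfying any essential BC) such that ∫_0^7/2 u'(x) v'(x) dx = ∫_0^7/2 f v dx + v(7/2) + 2·v(0) for all v ∈ V (Neumann data are natural BCs: they enter the RHS as boundary terms).
Substituting f(x) = -6/7, the right-hand side is ∫_0^7/2 (-6/7) v dx + v(7/2) + 2·v(0).
Compatibility check (pure Neumann): taking v ≡ 1 ∈ V gives 0 = ∫_0^7/2 f dx + (1) − (-2), i.e. ∫_0^7/2 f dx must equal u'(0) − u'(7/2) = -3. Indeed ∫_0^7/2 (-6/7) dx = -3, so the data are compatible. The solution is then unique only up to an additive constant (fix it e.g. by requiring ∫_0^7/2 u dx = 0).


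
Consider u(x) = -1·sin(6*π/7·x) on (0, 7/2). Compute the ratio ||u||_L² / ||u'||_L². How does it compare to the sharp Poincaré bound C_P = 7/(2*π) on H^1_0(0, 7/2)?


||u||_L² / ||u'||_L² = 7/(6*π) < C_P = 7/(2*π).

u(x) = -1·sin(6*π/7·x), so u'(x) = -6*π*cos(6*π*x/7)/7.
Writing u(x) = A·sin(kπx/L) with A = -1 and k = 3, use ∫_0^L sin²(kπx/L) dx = L/2 and ∫_0^L cos²(kπx/L) dx = L/2.
u² = 1·sin²(6*π/7·x) and (u')² = 36*π^2/49·cos²(6*π/7·x), and each of sin², cos² integrates to L/2 = 7/4 over (0, 7/2).
∫_0^7/2 u² dx = 7/4, so ||u||_L² = sqrt(7)/2.
∫_0^7/2 (u')² dx = 9*π^2/7, so ||u'||_L² = 3*sqrt(7)*π/7.
Ratio ||u||_L² / ||u'||_L² = 7/(6*π).
Sharp Poincaré constant on H^1_0(0, 7/2) is C_P = L/π = 7/(2*π), achieved by sin(2*π/7·x).
This is the k = 3 harmonic; the ratio L/(kπ) is strictly less than C_P = L/π, consistent with the sharp inequality ||u||_L² ≤ C_P ||u'||_L².


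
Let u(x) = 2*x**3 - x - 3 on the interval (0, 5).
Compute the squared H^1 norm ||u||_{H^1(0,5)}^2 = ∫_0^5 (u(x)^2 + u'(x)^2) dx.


||u||_{H^1}^2 = 1311125/21

The H^1 norm (squared) on an interval (0, L) is
  ||u||_{H^1}^2 = ∫_0^L u(x)^2 dx + ∫_0^L u'(x)^2 dx.
Compute u'(x) = 6*x**2 - 1.
Then u(x)^2 = 4*x**6 - 4*x**4 - 12*x**3 + x**2 + 6*x + 9 and u'(x)^2 = 36*x**4 - 12*x**2 + 1.
Integrate each monomial from 0 to 5 using ∫_0^5 c·x^n dx = c·5^(n+1)/(n+1):
  ∫_0^5 u(x)^2 dx = ∫_0^5 (4*x^6 - 4*x^4 - 12*x^3 + x^2 + 6*x + 9) dx. Term by term:
    ∫_0^5 4*x^6 dx = 312500/7;  ∫_0^5 -4*x^4 dx = -2500;  ∫_0^5 -12*x^3 dx = -1875;
    ∫_0^5 x^2 dx = 125/3;  ∫_0^5 6*x dx = 75;  ∫_0^5 9 dx = 45.
  Sum: 312500/7 − 2500 − 1875 + 125/3 + 75 + 45 = 849020/21.
  ∫_0^5 u'(x)^2 dx = ∫_0^5 (36*x^4 - 12*x^2 + 1) dx. Term by term:
    ∫_0^5 36*x^4 dx = 22500;  ∫_0^5 -12*x^2 dx = -500;  ∫_0^5 1 dx = 5.
  Sum: 22500 − 500 + 5 = 22005.
Adding: ||u||_{H^1}^2 = 849020/21 + 22005 = 1311125/21.


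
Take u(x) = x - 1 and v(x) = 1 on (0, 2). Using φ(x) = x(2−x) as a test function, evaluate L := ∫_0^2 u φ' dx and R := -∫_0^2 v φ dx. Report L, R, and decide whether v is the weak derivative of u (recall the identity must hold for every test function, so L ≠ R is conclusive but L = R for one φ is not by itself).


LHS = -4/3, RHS = -4/3. Yes, v = u' weakly.

u(x) = x - 1, classical derivative u'(x) = 1.
φ(x) = x(2−x), so φ'(x) = 2 - 2*x.
Note φ(0) = φ(2) = 0, so the boundary term u·φ vanishes.
LHS = ∫_0^2 u(x) φ'(x) dx = ∫_0^2 (-2*x^2 + 4*x - 2) dx. Term by term:
  ∫_0^2 -2*x^2 dx = -16/3;  ∫_0^2 4*x dx = 8;  ∫_0^2 -2 dx = -4.
Sum: -16/3 + 8 − 4 = -4/3.
So LHS = -4/3.
∫_0^2 v(x) φ(x) dx = ∫_0^2 (-x^2 + 2*x) dx. Term by term:
  ∫_0^2 -x^2 dx = -8/3;  ∫_0^2 2*x dx = 4.
Sum: -8/3 + 4 = 4/3.
So RHS = -∫_0^2 v(x) φ(x) dx = -4/3.
LHS = RHS, so the identity holds for this test φ.
Moreover u is smooth here and v(x) = u'(x) = 1 pointwise, so the identity holds for every test function. Hence v is the weak derivative of u.


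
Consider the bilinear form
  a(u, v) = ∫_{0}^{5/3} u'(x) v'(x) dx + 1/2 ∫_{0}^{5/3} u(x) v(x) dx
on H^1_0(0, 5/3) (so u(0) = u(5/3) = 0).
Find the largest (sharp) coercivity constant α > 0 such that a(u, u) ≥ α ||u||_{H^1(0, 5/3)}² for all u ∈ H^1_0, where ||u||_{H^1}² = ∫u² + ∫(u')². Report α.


α = (25 + 18*π^2)/(2*(25 + 9*π^2))

Coercivity of a(·,·) on H^1_0(0, 5/3) means a(u, u) ≥ α ||u||_{H^1}² for every u ∈ H^1_0.
The interval has length L = 5/3, and Poincaré/coercivity depend only on L. Here a(u, u) = ∫(u')² + (1/2)·∫u².
Here 0 < c = 1/2 < 1. The condition a(u,u) ≥ α||u||_{H^1}² reads (1−α)∫(u')² ≥ (α−c)∫u². Any admissible α is ≤ 1 (rapidly oscillating u have ∫u²/∫(u')² → 0), and α = 1 would force 0 ≥ (1−c)∫u², impossible since c < 1; so 1−α > 0. By the sharp Poincaré inequality on H^1_0 of an interval of length L, ∫(u')² ≥ (π/L)²∫u² with equality for the first sine mode sin(π(x−x₀)/L) (x₀ the left endpoint), so the inequality holds for all u iff (1−α)(π/L)² ≥ α − c, i.e. α ≤ ((π/L)² + c)/((π/L)² + 1) = (1 + c(L/π)²)/(1 + (L/π)²). With (π/L)² = 9*π^2/25 and c = 1/2, the largest admissible constant is α = ((π/L)² + c)/((π/L)² + 1).
Simplifying, α = (25 + 18*π^2)/(2*(25 + 9*π^2)).


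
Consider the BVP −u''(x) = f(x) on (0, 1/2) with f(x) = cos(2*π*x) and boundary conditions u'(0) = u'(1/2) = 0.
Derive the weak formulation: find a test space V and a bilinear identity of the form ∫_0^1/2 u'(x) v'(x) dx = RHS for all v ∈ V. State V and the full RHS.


V = H^1(0, 1/2) (no boundary constraint on v; u is determined up to an additive constant); weak form: ∫_0^1/2 u'v' dx = ∫_0^1/2 (cos(2*π*x)) v dx for all v ∈ V.

Multiply both sides by a test function v and integrate from 0 to 1/2:
  ∫_0^1/2 −u''(x) v(x) dx = ∫_0^1/2 f(x) v(x) dx.
Integrate the LHS by parts once:
  ∫_0^1/2 −u'' v dx = −[u'(x) v(x)]_0^1/2 + ∫_0^1/2 u'(x) v'(x) dx.
Thus ∫_0^1/2 u'(x) v'(x) dx = ∫_0^1/2 f(x) v(x) dx + [u'(x) v(x)]_0^1/2.
Choose V so that boundary terms are either known or forced to vanish.
u has homogeneous Neumann: u'(0) = u'(1/2) = 0. So [u' v]_0^1/2 = 0·v(1/2) − 0·v(0) = 0 for any v; take V = H^1(0, 1/2).
Weak formulation: find u (satisfying any essential BC) such that ∫_0^1/2 u'(x) v'(x) dx = ∫_0^1/2 f v dx for all v ∈ V (homogeneous Neumann, so boundary terms vanish).
Substituting f(x) = cos(2*π*x), the right-hand side is ∫_0^1/2 (cos(2*π*x)) v dx.
Compatibility check (pure Neumann): taking v ≡ 1 ∈ V gives 0 = ∫_0^1/2 f dx + (0) − (0), i.e. ∫_0^1/2 f dx must equal u'(0) − u'(1/2) = 0. Indeed ∫_0^1/2 (cos(2*π*x)) dx = 0, so the data are compatible. The solution is then unique only up to an additive constant (fix it e.g. by requiring ∫_0^1/2 u dx = 0).


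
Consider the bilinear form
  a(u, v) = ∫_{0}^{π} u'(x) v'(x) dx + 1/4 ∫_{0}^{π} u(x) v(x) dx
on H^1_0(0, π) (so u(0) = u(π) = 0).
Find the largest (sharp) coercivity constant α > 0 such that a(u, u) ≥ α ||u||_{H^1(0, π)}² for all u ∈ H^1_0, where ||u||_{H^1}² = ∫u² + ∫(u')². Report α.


α = 5/8

Coercivity of a(·,·) on H^1_0(0, π) means a(u, u) ≥ α ||u||_{H^1}² for every u ∈ H^1_0.
The interval has length L = π, and Poincaré/coercivity depend only on L. Here a(u, u) = ∫(u')² + (1/4)·∫u².
Here 0 < c = 1/4 < 1. The condition a(u,u) ≥ α||u||_{H^1}² reads (1−α)∫(u')² ≥ (α−c)∫u². Any admissible α is ≤ 1 (rapidly oscillating u have ∫u²/∫(u')² → 0), and α = 1 would force 0 ≥ (1−c)∫u², impossible since c < 1; so 1−α > 0. By the sharp Poincaré inequality on H^1_0 of an interval of length L, ∫(u')² ≥ (π/L)²∫u² with equality for the first sine mode sin(π(x−x₀)/L) (x₀ the left endpoint), so the inequality holds for all u iff (1−α)(π/L)² ≥ α − c, i.e. α ≤ ((π/L)² + c)/((π/L)² + 1) = (1 + c(L/π)²)/(1 + (L/π)²). With (π/L)² = 1 and c = 1/4, the largest admissible constant is α = ((π/L)² + c)/((π/L)² + 1).
Simplifying, α = 5/8.


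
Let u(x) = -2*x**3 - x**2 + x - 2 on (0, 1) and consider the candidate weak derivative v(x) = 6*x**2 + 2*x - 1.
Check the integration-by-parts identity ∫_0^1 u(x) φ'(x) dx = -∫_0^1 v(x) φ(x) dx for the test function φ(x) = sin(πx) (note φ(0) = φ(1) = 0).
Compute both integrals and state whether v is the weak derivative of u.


LHS = -24/π^3 + 6/π, RHS = -6/π + 24/π^3. No, v is not the weak derivative of u.

u(x) = -2*x**3 - x**2 + x - 2, classical derivative u'(x) = -6*x**2 - 2*x + 1.
φ(x) = sin(πx), so φ'(x) = π*cos(π*x).
Note φ(0) = φ(1) = 0, so the boundary term u·φ vanishes.
LHS = ∫_0^1 u(x) φ'(x) dx = ∫_0^1 (-2*π*x^3*cos(π*x) - π*x^2*cos(π*x) + π*x*cos(π*x) - 2*π*cos(π*x)) dx. Term by term:
  ∫_0^1 -2*π*cos(π*x) dx = 0;  ∫_0^1 π*x*cos(π*x) dx = -2/π;  ∫_0^1 -π*x^2*cos(π*x) dx = 2/π;
  ∫_0^1 -2*π*x^3*cos(π*x) dx = -24/π^3 + 6/π.
Sum: 0 − 2/π + 2/π + -24/π^3 + 6/π = -24/π^3 + 6/π.
So LHS = -24/π^3 + 6/π.
∫_0^1 v(x) φ(x) dx = ∫_0^1 (6*x^2*sin(π*x) + 2*x*sin(π*x) - sin(π*x)) dx. Term by term:
  ∫_0^1 -sin(π*x) dx = -2/π;  ∫_0^1 2*x*sin(π*x) dx = 2/π;  ∫_0^1 6*x^2*sin(π*x) dx = -24/π^3 + 6/π.
Sum: -2/π + 2/π + -24/π^3 + 6/π = -24/π^3 + 6/π.
So RHS = -∫_0^1 v(x) φ(x) dx = -6/π + 24/π^3.
LHS − RHS = -48/π^3 + 12/π ≠ 0, so the identity fails.
(For a valid weak derivative the identity must hold for EVERY test function, in particular this one. The failure shows v is NOT the weak derivative of u.)
Correct weak derivative would be u'(x) = -6*x**2 - 2*x + 1.


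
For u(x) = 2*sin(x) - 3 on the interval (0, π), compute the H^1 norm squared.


||u||_{H^1(0,π)}^2 = -24 + 13*π

u'(x) = 2*cos(x).
Expand u² and (u')² and integrate term by term on (0, π), using: for integers n ≥ 1, ∫_0^π sin²(nx) dx = ∫_0^π cos²(nx) dx = π/2; for n ≠ n', ∫_0^π sin(nx)sin(n'x) dx = ∫_0^π cos(nx)cos(n'x) dx = 0; and by product-to-sum, ∫_0^π sin(nx)cos(n'x) dx = ½∫_0^π [sin((n+n')x) + sin((n−n')x)] dx, which is 0 when n+n' is even and 2n/(n²−n'²) when n+n' is odd (it need not vanish on (0, π)). For the constant mode: ∫_0^π 1 dx = π, ∫_0^π cos(nx) dx = 0, ∫_0^π sin(nx) dx = (1−(−1)^n)/n.
  u² squared terms: (-3)²·∫1 dx = 9·π = 9*π;  (2)²·∫sin(x)² dx = 4·π/2 = 2*π.
  u² cross terms: 2·(-3)·(2)·∫1·sin(x) dx = -12·(2) = -24.
  So ∫_0^π u² dx = 9*π + 2*π − 24 = -24 + 11*π.
  (u')² squared terms: (2)²·∫cos(x)² dx = 4·π/2 = 2*π.
  So ∫_0^π (u')² dx = 2*π.
||u||_{H^1}^2 = (-24 + 11*π) + (2*π) = -24 + 13*π.


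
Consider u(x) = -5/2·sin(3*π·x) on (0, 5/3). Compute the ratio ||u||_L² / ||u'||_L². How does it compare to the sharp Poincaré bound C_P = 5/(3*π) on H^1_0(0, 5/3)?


||u||_L² / ||u'||_L² = 1/(3*π) < C_P = 5/(3*π).

u(x) = -5/2·sin(3*π·x), so u'(x) = -15*π*cos(3*π*x)/2.
Writing u(x) = A·sin(kπx/L) with A = -5/2 and k = 5, use ∫_0^L sin²(kπx/L) dx = L/2 and ∫_0^L cos²(kπx/L) dx = L/2.
u² = 25/4·sin²(3*π·x) and (u')² = 225*π^2/4·cos²(3*π·x), and each of sin², cos² integrates to L/2 = 5/6 over (0, 5/3).
∫_0^5/3 u² dx = 125/24, so ||u||_L² = 5*sqrt(30)/12.
∫_0^5/3 (u')² dx = 375*π^2/8, so ||u'||_L² = 5*sqrt(30)*π/4.
Ratio ||u||_L² / ||u'||_L² = 1/(3*π).
Sharp Poincaré constant on H^1_0(0, 5/3) is C_P = L/π = 5/(3*π), achieved by sin(3*π/5·x).
This is the k = 5 harmonic; the ratio L/(kπ) is strictly less than C_P = L/π, consistent with the sharp inequality ||u||_L² ≤ C_P ||u'||_L².


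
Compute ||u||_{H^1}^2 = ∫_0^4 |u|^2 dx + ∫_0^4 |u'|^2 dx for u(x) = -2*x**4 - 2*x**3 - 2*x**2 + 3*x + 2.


||u||_{H^1}^2 = 138035228/315

The H^1 norm (squared) on an interval (0, L) is
  ||u||_{H^1}^2 = ∫_0^L u(x)^2 dx + ∫_0^L u'(x)^2 dx.
Compute u'(x) = -8*x**3 - 6*x**2 - 4*x + 3.
Then u(x)^2 = 4*x**8 + 8*x**7 + 12*x**6 - 4*x**5 - 16*x**4 - 20*x**3 + x**2 + 12*x + 4 and u'(x)^2 = 64*x**6 + 96*x**5 + 100*x**4 - 20*x**2 - 24*x + 9.
Integrate each monomial from 0 to 4 using ∫_0^4 c·x^n dx = c·4^(n+1)/(n+1):
  ∫_0^4 u(x)^2 dx = ∫_0^4 (4*x^8 + 8*x^7 + 12*x^6 - 4*x^5 - 16*x^4 - 20*x^3 + x^2 + 12*x + 4) dx. Term by term:
    ∫_0^4 4*x^8 dx = 1048576/9;  ∫_0^4 8*x^7 dx = 65536;  ∫_0^4 12*x^6 dx = 196608/7;
    ∫_0^4 -4*x^5 dx = -8192/3;  ∫_0^4 -16*x^4 dx = -16384/5;  ∫_0^4 -20*x^3 dx = -1280;
    ∫_0^4 x^2 dx = 64/3;  ∫_0^4 12*x dx = 96;  ∫_0^4 4 dx = 16.
  Sum: 1048576/9 + 65536 + 196608/7 − 8192/3 − 16384/5 − 1280 + 64/3 + 96 + 16 = 63937808/315.
  ∫_0^4 u'(x)^2 dx = ∫_0^4 (64*x^6 + 96*x^5 + 100*x^4 - 20*x^2 - 24*x + 9) dx. Term by term:
    ∫_0^4 64*x^6 dx = 1048576/7;  ∫_0^4 96*x^5 dx = 65536;  ∫_0^4 100*x^4 dx = 20480;
    ∫_0^4 -20*x^2 dx = -1280/3;  ∫_0^4 -24*x dx = -192;  ∫_0^4 9 dx = 36.
  Sum: 1048576/7 + 65536 + 20480 − 1280/3 − 192 + 36 = 4939828/21.
Adding: ||u||_{H^1}^2 = 63937808/315 + 4939828/21 = 138035228/315.


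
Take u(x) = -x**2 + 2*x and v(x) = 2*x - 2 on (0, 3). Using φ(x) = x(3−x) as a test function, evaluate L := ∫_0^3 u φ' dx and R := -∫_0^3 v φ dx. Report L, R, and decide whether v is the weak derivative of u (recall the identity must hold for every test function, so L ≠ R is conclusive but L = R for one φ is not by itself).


LHS = 9/2, RHS = -9/2. No, v is not the weak derivative of u.

u(x) = -x**2 + 2*x, classical derivative u'(x) = 2 - 2*x.
φ(x) = x(3−x), so φ'(x) = 3 - 2*x.
Note φ(0) = φ(3) = 0, so the boundary term u·φ vanishes.
LHS = ∫_0^3 u(x) φ'(x) dx = ∫_0^3 (2*x^3 - 7*x^2 + 6*x) dx. Term by term:
  ∫_0^3 2*x^3 dx = 81/2;  ∫_0^3 -7*x^2 dx = -63;  ∫_0^3 6*x dx = 27.
Sum: 81/2 − 63 + 27 = 9/2.
So LHS = 9/2.
∫_0^3 v(x) φ(x) dx = ∫_0^3 (-2*x^3 + 8*x^2 - 6*x) dx. Term by term:
  ∫_0^3 -2*x^3 dx = -81/2;  ∫_0^3 8*x^2 dx = 72;  ∫_0^3 -6*x dx = -27.
Sum: -81/2 + 72 − 27 = 9/2.
So RHS = -∫_0^3 v(x) φ(x) dx = -9/2.
LHS − RHS = 9 ≠ 0, so the identity fails.
(For a valid weak derivative the identity must hold for EVERY test function, in particular this one. The failure shows v is NOT the weak derivative of u.)
Correct weak derivative would be u'(x) = 2 - 2*x.


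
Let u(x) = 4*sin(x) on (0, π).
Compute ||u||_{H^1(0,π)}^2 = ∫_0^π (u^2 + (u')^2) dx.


||u||_{H^1(0,π)}^2 = 16*π

u'(x) = 4*cos(x).
Expand u² and (u')² and integrate term by term on (0, π), using: for integers n ≥ 1, ∫_0^π sin²(nx) dx = ∫_0^π cos²(nx) dx = π/2; for n ≠ n', ∫_0^π sin(nx)sin(n'x) dx = ∫_0^π cos(nx)cos(n'x) dx = 0; and by product-to-sum, ∫_0^π sin(nx)cos(n'x) dx = ½∫_0^π [sin((n+n')x) + sin((n−n')x)] dx, which is 0 when n+n' is even and 2n/(n²−n'²) when n+n' is odd (it need not vanish on (0, π)).
  u² squared terms: (4)²·∫sin(x)² dx = 16·π/2 = 8*π.
  So ∫_0^π u² dx = 8*π.
  (u')² squared terms: (4)²·∫cos(x)² dx = 16·π/2 = 8*π.
  So ∫_0^π (u')² dx = 8*π.
||u||_{H^1}^2 = (8*π) + (8*π) = 16*π.


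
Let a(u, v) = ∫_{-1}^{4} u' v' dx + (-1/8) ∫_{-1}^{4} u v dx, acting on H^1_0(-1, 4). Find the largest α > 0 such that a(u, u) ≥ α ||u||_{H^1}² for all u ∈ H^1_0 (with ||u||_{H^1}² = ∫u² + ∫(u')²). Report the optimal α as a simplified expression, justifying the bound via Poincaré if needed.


α = (-25/8 + π^2)/(π^2 + 25)

Coercivity of a(·,·) on H^1_0(-1, 4) means a(u, u) ≥ α ||u||_{H^1}² for every u ∈ H^1_0.
The interval has length L = 5, and Poincaré/coercivity depend only on L. Here a(u, u) = ∫(u')² + (-1/8)·∫u².
Here c = -1/8 < 0 with |c| < (π/L)² = π^2/25, so coercivity still holds. The condition a(u,u) ≥ α||u||_{H^1}² reads (1−α)∫(u')² ≥ (α−c)∫u². Any admissible α is ≤ 1 (rapidly oscillating u have ∫u²/∫(u')² → 0), and α = 1 would force 0 ≥ (1−c)∫u², impossible since c < 1; so 1−α > 0. By the sharp Poincaré inequality on H^1_0 of an interval of length L, ∫(u')² ≥ (π/L)²∫u² with equality for the first sine mode sin(π(x−x₀)/L) (x₀ the left endpoint), so the inequality holds for all u iff (1−α)(π/L)² ≥ α − c, i.e. α ≤ ((π/L)² + c)/((π/L)² + 1) = (1 + c(L/π)²)/(1 + (L/π)²). (Direct route, valid since c ≤ 0: Poincaré gives c∫u² ≥ c(L/π)²∫(u')², so a(u,u) ≥ (1 + c(L/π)²)∫(u')², while ||u||_{H^1}² ≤ (1 + (L/π)²)∫(u')²; dividing yields the same α.) With (π/L)² = π^2/25 and c = -1/8, the largest admissible constant is α = ((π/L)² + c)/((π/L)² + 1).
Simplifying, α = (-25/8 + π^2)/(π^2 + 25).


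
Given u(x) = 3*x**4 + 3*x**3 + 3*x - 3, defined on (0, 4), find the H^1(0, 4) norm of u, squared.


||u||_{H^1}^2 = 33206888/35

The H^1 norm (squared) on an interval (0, L) is
  ||u||_{H^1}^2 = ∫_0^L u(x)^2 dx + ∫_0^L u'(x)^2 dx.
Compute u'(x) = 12*x**3 + 9*x**2 + 3.
Then u(x)^2 = 9*x**8 + 18*x**7 + 9*x**6 + 18*x**5 - 18*x**3 + 9*x**2 - 18*x + 9 and u'(x)^2 = 144*x**6 + 216*x**5 + 81*x**4 + 72*x**3 + 54*x**2 + 9.
Integrate each monomial from 0 to 4 using ∫_0^4 c·x^n dx = c·4^(n+1)/(n+1):
  ∫_0^4 u(x)^2 dx = ∫_0^4 (9*x^8 + 18*x^7 + 9*x^6 + 18*x^5 - 18*x^3 + 9*x^2 - 18*x + 9) dx. Term by term:
    ∫_0^4 9*x^8 dx = 262144;  ∫_0^4 18*x^7 dx = 147456;  ∫_0^4 9*x^6 dx = 147456/7;
    ∫_0^4 18*x^5 dx = 12288;  ∫_0^4 -18*x^3 dx = -1152;  ∫_0^4 9*x^2 dx = 192;
    ∫_0^4 -18*x dx = -144;  ∫_0^4 9 dx = 36.
  Sum: 262144 + 147456 + 147456/7 + 12288 − 1152 + 192 − 144 + 36 = 3093196/7.
  ∫_0^4 u'(x)^2 dx = ∫_0^4 (144*x^6 + 216*x^5 + 81*x^4 + 72*x^3 + 54*x^2 + 9) dx. Term by term:
    ∫_0^4 144*x^6 dx = 2359296/7;  ∫_0^4 216*x^5 dx = 147456;  ∫_0^4 81*x^4 dx = 82944/5;
    ∫_0^4 72*x^3 dx = 4608;  ∫_0^4 54*x^2 dx = 1152;  ∫_0^4 9 dx = 36.
  Sum: 2359296/7 + 147456 + 82944/5 + 4608 + 1152 + 36 = 17740908/35.
Adding: ||u||_{H^1}^2 = 3093196/7 + 17740908/35 = 33206888/35.


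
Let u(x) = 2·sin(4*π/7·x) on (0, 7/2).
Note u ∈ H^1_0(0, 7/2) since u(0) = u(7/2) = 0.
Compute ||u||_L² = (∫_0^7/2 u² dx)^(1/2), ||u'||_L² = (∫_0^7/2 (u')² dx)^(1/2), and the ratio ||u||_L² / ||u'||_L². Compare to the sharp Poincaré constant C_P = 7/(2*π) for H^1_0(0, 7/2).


||u||_L² / ||u'||_L² = 7/(4*π) < C_P = 7/(2*π).

u(x) = 2·sin(4*π/7·x), so u'(x) = 8*π*cos(4*π*x/7)/7.
Writing u(x) = A·sin(kπx/L) with A = 2 and k = 2, use ∫_0^L sin²(kπx/L) dx = L/2 and ∫_0^L cos²(kπx/L) dx = L/2.
u² = 4·sin²(4*π/7·x) and (u')² = 64*π^2/49·cos²(4*π/7·x), and each of sin², cos² integrates to L/2 = 7/4 over (0, 7/2).
∫_0^7/2 u² dx = 7, so ||u||_L² = sqrt(7).
∫_0^7/2 (u')² dx = 16*π^2/7, so ||u'||_L² = 4*sqrt(7)*π/7.
Ratio ||u||_L² / ||u'||_L² = 7/(4*π).
Sharp Poincaré constant on H^1_0(0, 7/2) is C_P = L/π = 7/(2*π), achieved by sin(2*π/7·x).
This is the k = 2 harmonic; the ratio L/(kπ) is strictly less than C_P = L/π, consistent with the sharp inequality ||u||_L² ≤ C_P ||u'||_L².


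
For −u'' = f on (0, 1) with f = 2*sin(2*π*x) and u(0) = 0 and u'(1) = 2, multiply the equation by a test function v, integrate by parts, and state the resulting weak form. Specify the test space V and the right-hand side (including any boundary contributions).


V = {v ∈ H^1(0, 1) : v(0) = 0} (test functions vanish at x = 0 where u is specified); weak form: ∫_0^1 u'v' dx = ∫_0^1 (2*sin(2*π*x)) v dx + 2·v(1) for all v ∈ V.

Multiply both sides by a test function v and integrate from 0 to 1:
  ∫_0^1 −u''(x) v(x) dx = ∫_0^1 f(x) v(x) dx.
Integrate the LHS by parts once:
  ∫_0^1 −u'' v dx = −[u'(x) v(x)]_0^1 + ∫_0^1 u'(x) v'(x) dx.
Thus ∫_0^1 u'(x) v'(x) dx = ∫_0^1 f(x) v(x) dx + [u'(x) v(x)]_0^1.
Choose V so that boundary terms are either known or forced to vanish.
Mixed BC: u(0) = 0 (Dirichlet) and u'(1) = 2 (Neumann). Define V = {v ∈ H^1(0, 1) : v(0) = 0}. Then [u' v]_0^1 = u'(1)·v(1) − u'(0)·0 = 2·v(1).
Weak formulation: find u (satisfying any essential BC) such that ∫_0^1 u'(x) v'(x) dx = ∫_0^1 f v dx + 2·v(1) for all v ∈ V (Dirichlet at 0 absorbed into V; Neumann datum at x = 1 contributes the boundary term).
Substituting f(x) = 2*sin(2*π*x), the right-hand side is ∫_0^1 (2*sin(2*π*x)) v dx + 2·v(1).


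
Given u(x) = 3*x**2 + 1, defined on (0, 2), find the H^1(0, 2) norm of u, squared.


||u||_{H^1}^2 = 858/5

The H^1 norm (squared) on an interval (0, L) is
  ||u||_{H^1}^2 = ∫_0^L u(x)^2 dx + ∫_0^L u'(x)^2 dx.
Compute u'(x) = 6*x.
Then u(x)^2 = 9*x**4 + 6*x**2 + 1 and u'(x)^2 = 36*x**2.
Integrate each monomial from 0 to 2 using ∫_0^2 c·x^n dx = c·2^(n+1)/(n+1):
  ∫_0^2 u(x)^2 dx = ∫_0^2 (9*x^4 + 6*x^2 + 1) dx. Term by term:
    ∫_0^2 9*x^4 dx = 288/5;  ∫_0^2 6*x^2 dx = 16;  ∫_0^2 1 dx = 2.
  Sum: 288/5 + 16 + 2 = 378/5.
  ∫_0^2 u'(x)^2 dx = ∫_0^2 (36*x^2) dx. Term by term:
    ∫_0^2 36*x^2 dx = 96.
Adding: ||u||_{H^1}^2 = 378/5 + 96 = 858/5.


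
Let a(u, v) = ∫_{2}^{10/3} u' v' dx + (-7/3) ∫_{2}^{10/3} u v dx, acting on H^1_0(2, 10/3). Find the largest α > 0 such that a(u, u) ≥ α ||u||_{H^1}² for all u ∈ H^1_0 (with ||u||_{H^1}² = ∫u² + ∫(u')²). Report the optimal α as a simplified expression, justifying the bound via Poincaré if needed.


α = (-112 + 27*π^2)/(3*(16 + 9*π^2))

Coercivity of a(·,·) on H^1_0(2, 10/3) means a(u, u) ≥ α ||u||_{H^1}² for every u ∈ H^1_0.
The interval has length L = 4/3, and Poincaré/coercivity depend only on L. Here a(u, u) = ∫(u')² + (-7/3)·∫u².
Here c = -7/3 < 0 with |c| < (π/L)² = 9*π^2/16, so coercivity still holds. The condition a(u,u) ≥ α||u||_{H^1}² reads (1−α)∫(u')² ≥ (α−c)∫u². Any admissible α is ≤ 1 (rapidly oscillating u have ∫u²/∫(u')² → 0), and α = 1 would force 0 ≥ (1−c)∫u², impossible since c < 1; so 1−α > 0. By the sharp Poincaré inequality on H^1_0 of an interval of length L, ∫(u')² ≥ (π/L)²∫u² with equality for the first sine mode sin(π(x−x₀)/L) (x₀ the left endpoint), so the inequality holds for all u iff (1−α)(π/L)² ≥ α − c, i.e. α ≤ ((π/L)² + c)/((π/L)² + 1) = (1 + c(L/π)²)/(1 + (L/π)²). (Direct route, valid since c ≤ 0: Poincaré gives c∫u² ≥ c(L/π)²∫(u')², so a(u,u) ≥ (1 + c(L/π)²)∫(u')², while ||u||_{H^1}² ≤ (1 + (L/π)²)∫(u')²; dividing yields the same α.) With (π/L)² = 9*π^2/16 and c = -7/3, the largest admissible constant is α = ((π/L)² + c)/((π/L)² + 1).
Simplifying, α = (-112 + 27*π^2)/(3*(16 + 9*π^2)).


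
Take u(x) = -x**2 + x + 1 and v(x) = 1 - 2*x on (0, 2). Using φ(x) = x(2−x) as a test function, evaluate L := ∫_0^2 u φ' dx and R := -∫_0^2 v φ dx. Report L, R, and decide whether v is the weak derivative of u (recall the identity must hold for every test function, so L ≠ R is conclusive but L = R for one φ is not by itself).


LHS = 4/3, RHS = 4/3. Yes, v = u' weakly.

u(x) = -x**2 + x + 1, classical derivative u'(x) = 1 - 2*x.
φ(x) = x(2−x), so φ'(x) = 2 - 2*x.
Note φ(0) = φ(2) = 0, so the boundary term u·φ vanishes.
LHS = ∫_0^2 u(x) φ'(x) dx = ∫_0^2 (2*x^3 - 4*x^2 + 2) dx. Term by term:
  ∫_0^2 2*x^3 dx = 8;  ∫_0^2 -4*x^2 dx = -32/3;  ∫_0^2 2 dx = 4.
Sum: 8 − 32/3 + 4 = 4/3.
So LHS = 4/3.
∫_0^2 v(x) φ(x) dx = ∫_0^2 (2*x^3 - 5*x^2 + 2*x) dx. Term by term:
  ∫_0^2 2*x^3 dx = 8;  ∫_0^2 -5*x^2 dx = -40/3;  ∫_0^2 2*x dx = 4.
Sum: 8 − 40/3 + 4 = -4/3.
So RHS = -∫_0^2 v(x) φ(x) dx = 4/3.
LHS = RHS, so the identity holds for this test φ.
Moreover u is smooth here and v(x) = u'(x) = 1 - 2*x pointwise, so the identity holds for every test function. Hence v is the weak derivative of u.


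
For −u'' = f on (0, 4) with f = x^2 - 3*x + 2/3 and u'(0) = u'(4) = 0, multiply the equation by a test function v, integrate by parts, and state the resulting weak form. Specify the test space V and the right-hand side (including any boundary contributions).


V = H^1(0, 4) (no boundary constraint on v; u is determined up to an additive constant); weak form: ∫_0^4 u'v' dx = ∫_0^4 (x^2 - 3*x + 2/3) v dx for all v ∈ V.

Multiply both sides by a test function v and integrate from 0 to 4:
  ∫_0^4 −u''(x) v(x) dx = ∫_0^4 f(x) v(x) dx.
Integrate the LHS by parts once:
  ∫_0^4 −u'' v dx = −[u'(x) v(x)]_0^4 + ∫_0^4 u'(x) v'(x) dx.
Thus ∫_0^4 u'(x) v'(x) dx = ∫_0^4 f(x) v(x) dx + [u'(x) v(x)]_0^4.
Choose V so that boundary terms are either known or forced to vanish.
u has homogeneous Neumann: u'(0) = u'(4) = 0. So [u' v]_0^4 = 0·v(4) − 0·v(0) = 0 for any v; take V = H^1(0, 4).
Weak formulation: find u (satisfying any essential BC) such that ∫_0^4 u'(x) v'(x) dx = ∫_0^4 f v dx for all v ∈ V (homogeneous Neumann, so boundary terms vanish).
Substituting f(x) = x^2 - 3*x + 2/3, the right-hand side is ∫_0^4 (x^2 - 3*x + 2/3) v dx.
Compatibility check (pure Neumann): taking v ≡ 1 ∈ V gives 0 = ∫_0^4 f dx + (0) − (0), i.e. ∫_0^4 f dx must equal u'(0) − u'(4) = 0. Indeed ∫_0^4 (x^2 - 3*x + 2/3) dx = 0, so the data are compatible. The solution is then unique only up to an additive constant (fix it e.g. by requiring ∫_0^4 u dx = 0).


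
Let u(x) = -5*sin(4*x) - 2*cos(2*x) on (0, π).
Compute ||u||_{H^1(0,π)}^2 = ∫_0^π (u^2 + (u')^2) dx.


||u||_{H^1(0,π)}^2 = 445*π/2

u'(x) = 4*sin(2*x) - 20*cos(4*x).
Expand u² and (u')² and integrate term by term on (0, π), using: for integers n ≥ 1, ∫_0^π sin²(nx) dx = ∫_0^π cos²(nx) dx = π/2; for n ≠ n', ∫_0^π sin(nx)sin(n'x) dx = ∫_0^π cos(nx)cos(n'x) dx = 0; and by product-to-sum, ∫_0^π sin(nx)cos(n'x) dx = ½∫_0^π [sin((n+n')x) + sin((n−n')x)] dx, which is 0 when n+n' is even and 2n/(n²−n'²) when n+n' is odd (it need not vanish on (0, π)).
  u² squared terms: (-5)²·∫sin(4x)² dx = 25·π/2 = 25*π/2;  (-2)²·∫cos(2x)² dx = 4·π/2 = 2*π.
  u² cross terms: 2·(-5)·(-2)·∫sin(4x)·cos(2x) dx = 20·(0) = 0.
  So ∫_0^π u² dx = 25*π/2 + 2*π + 0 = 29*π/2.
  (u')² squared terms: (-20)²·∫cos(4x)² dx = 400·π/2 = 200*π;  (4)²·∫sin(2x)² dx = 16·π/2 = 8*π.
  (u')² cross terms: 2·(-20)·(4)·∫cos(4x)·sin(2x) dx = -160·(0) = 0.
  So ∫_0^π (u')² dx = 200*π + 8*π + 0 = 208*π.
||u||_{H^1}^2 = (29*π/2) + (208*π) = 445*π/2.


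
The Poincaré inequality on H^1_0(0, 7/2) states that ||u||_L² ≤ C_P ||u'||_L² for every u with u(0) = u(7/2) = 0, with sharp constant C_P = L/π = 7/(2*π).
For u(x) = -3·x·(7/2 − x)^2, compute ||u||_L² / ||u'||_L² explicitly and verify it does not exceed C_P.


||u||_L² / ||u'||_L² = sqrt(14)/4 < C_P = 7/(2*π).

u(x) = -3·x·(7/2 − x)^2, so u'(x) = -9*x^2 + 42*x - 147/4.
u(x) = -3·x·(7/2 − x)^2 vanishes at x = 0 and x = 7/2, so u ∈ H^1_0(0, 7/2). Differentiate via the product rule and integrate the resulting polynomials term by term.
  ∫_0^7/2 u² dx = ∫_0^7/2 (9*x^6 - 126*x^5 + 1323*x^4/2 - 3087*x^3/2 + 21609*x^2/16) dx. Term by term:
    ∫_0^7/2 9*x^6 dx = 1058841/128;  ∫_0^7/2 -126*x^5 dx = -2470629/64;  ∫_0^7/2 1323*x^4/2 dx = 22235661/320;
    ∫_0^7/2 -3087*x^3/2 dx = -7411887/128;  ∫_0^7/2 21609*x^2/16 dx = 2470629/128.
  Sum: 1058841/128 − 2470629/64 + 22235661/320 − 7411887/128 + 2470629/128 = 352947/640.
  ∫_0^7/2 (u')² dx = ∫_0^7/2 (81*x^4 - 756*x^3 + 4851*x^2/2 - 3087*x + 21609/16) dx. Term by term:
    ∫_0^7/2 81*x^4 dx = 1361367/160;  ∫_0^7/2 -756*x^3 dx = -453789/16;  ∫_0^7/2 4851*x^2/2 dx = 554631/16;
    ∫_0^7/2 -3087*x dx = -151263/8;  ∫_0^7/2 21609/16 dx = 151263/32.
  Sum: 1361367/160 − 453789/16 + 554631/16 − 151263/8 + 151263/32 = 50421/80.
∫_0^7/2 u² dx = 352947/640, so ||u||_L² = 343*sqrt(30)/80.
∫_0^7/2 (u')² dx = 50421/80, so ||u'||_L² = 49*sqrt(105)/20.
Ratio ||u||_L² / ||u'||_L² = sqrt(14)/4.
Sharp Poincaré constant on H^1_0(0, 7/2) is C_P = L/π = 7/(2*π), achieved by sin(2*π/7·x).
A polynomial bump cannot attain the sharp Poincaré constant (only the first sine eigenfunction does), so the ratio is strictly less than C_P, consistent with ||u||_L² ≤ C_P ||u'||_L².
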